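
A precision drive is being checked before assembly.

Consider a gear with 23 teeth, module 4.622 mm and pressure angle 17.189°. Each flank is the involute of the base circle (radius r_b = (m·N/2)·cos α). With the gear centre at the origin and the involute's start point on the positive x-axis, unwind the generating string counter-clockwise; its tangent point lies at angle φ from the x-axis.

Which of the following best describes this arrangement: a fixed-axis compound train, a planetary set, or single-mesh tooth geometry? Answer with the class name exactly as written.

single-mesh tooth geometry

single-mesh involute tooth geometry (23T wheel at module 4.622)
classification: single-mesh tooth geometry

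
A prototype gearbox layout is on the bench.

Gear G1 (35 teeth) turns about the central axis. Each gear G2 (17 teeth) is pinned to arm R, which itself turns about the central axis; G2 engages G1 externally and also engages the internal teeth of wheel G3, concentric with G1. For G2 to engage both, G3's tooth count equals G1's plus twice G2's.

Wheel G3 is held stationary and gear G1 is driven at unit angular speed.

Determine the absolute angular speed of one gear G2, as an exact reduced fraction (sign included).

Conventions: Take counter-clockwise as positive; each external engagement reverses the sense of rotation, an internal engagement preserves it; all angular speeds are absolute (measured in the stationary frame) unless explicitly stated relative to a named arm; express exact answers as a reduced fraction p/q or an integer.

-35/34

topology: planetary set — G1 35T / G2 17T / G3 69T, arm = carrier (Willis)
ring teeth: 35 + 2·17 = 69
35(ω_sun−ω_arm) = −69(ω_ring−ω_arm),  ω_ring = 0, ω_sun = 1
35(1−ω_arm) = −69(0−ω_arm)  ⇒  104·ω_arm = 35  ⇒  ω_arm = 35/104
sun–planet mesh: 35·(1−35/104) = −17·(ω_p−ω_arm)  ⇒  ω_p−ω_arm = -2415/1768
ω_p = 35/104 − 2415/1768 = -35/34
exact speed ratio = -35/34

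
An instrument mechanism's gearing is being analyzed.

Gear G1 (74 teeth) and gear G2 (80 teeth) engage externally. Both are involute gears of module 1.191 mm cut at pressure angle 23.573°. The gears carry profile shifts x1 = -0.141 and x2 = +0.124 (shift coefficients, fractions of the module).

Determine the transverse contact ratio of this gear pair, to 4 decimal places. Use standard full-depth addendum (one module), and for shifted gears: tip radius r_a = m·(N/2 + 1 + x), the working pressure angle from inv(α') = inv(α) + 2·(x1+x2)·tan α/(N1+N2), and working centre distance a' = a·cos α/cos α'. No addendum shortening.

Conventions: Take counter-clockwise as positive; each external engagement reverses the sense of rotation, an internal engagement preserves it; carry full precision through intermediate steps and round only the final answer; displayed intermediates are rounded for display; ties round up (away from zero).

class = single-mesh tooth geometry [involute pair 74T × 80T, m = 1.191]
base radii: r_b1 = 40.389666, r_b2 = 43.664503
tip radii: r_a1 = 45.090069, r_a2 = 48.978684
inv(α') = inv(23.573°) + 2·(-0.141+0.124)·tan α/(74+80) = 0.02480539  ⇒  α' = 23.54397°
a' = a·cos α / cos α' = 91.7070·cos 23.573°/cos 23.54397° = 91.686741
action lengths: √(r_a1²−r_b1²) = 20.044681, √(r_a2²−r_b2²) = 22.188345
base pitch p_b = π·m·cos α = 3.429402
CR = (20.044681 + 22.188345 − 91.686741·sin 23.54397°)/3.429402 = 1.635419
contact ratio ≈ 1.6354

1.6354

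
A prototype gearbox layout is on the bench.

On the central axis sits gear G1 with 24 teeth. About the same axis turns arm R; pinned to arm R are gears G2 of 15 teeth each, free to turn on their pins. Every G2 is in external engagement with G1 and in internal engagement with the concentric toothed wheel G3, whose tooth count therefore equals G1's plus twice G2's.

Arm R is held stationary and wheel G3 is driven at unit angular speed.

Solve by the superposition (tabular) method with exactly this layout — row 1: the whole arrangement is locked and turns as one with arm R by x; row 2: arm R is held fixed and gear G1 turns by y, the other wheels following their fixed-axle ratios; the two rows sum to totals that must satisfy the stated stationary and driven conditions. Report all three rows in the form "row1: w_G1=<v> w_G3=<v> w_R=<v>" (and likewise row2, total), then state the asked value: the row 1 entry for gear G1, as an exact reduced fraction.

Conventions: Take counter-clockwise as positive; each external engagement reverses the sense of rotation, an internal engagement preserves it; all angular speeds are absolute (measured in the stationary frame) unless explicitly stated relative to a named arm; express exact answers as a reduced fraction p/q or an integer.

row1: w_G1=0 w_G3=0 w_R=0
row2: w_G1=-9/4 w_G3=1 w_R=0
total: w_G1=-9/4 w_G3=1 w_R=0
asked value: 0

class = planetary set [G3 = 24+2·15 = 54; Willis about the carrier]
row 1: whole set turns with the arm by x
row 2 (arm held, sun turns y): ω_ring = −(24/54)·y, ω_arm = 0
boundary: total ω_arm = x = 0 and total ω_ring = x − (24/54)·y = 1  ⇒  y = -9/4, x = 0
row 2 ring = −(24/54)·(-9/4) = 1
totals (row 1 + row 2): sun 0 + (-9/4) = -9/4, ring 0 + 1 = 1, arm 0 + 0 = 0
asked cell (row1, sun) = 0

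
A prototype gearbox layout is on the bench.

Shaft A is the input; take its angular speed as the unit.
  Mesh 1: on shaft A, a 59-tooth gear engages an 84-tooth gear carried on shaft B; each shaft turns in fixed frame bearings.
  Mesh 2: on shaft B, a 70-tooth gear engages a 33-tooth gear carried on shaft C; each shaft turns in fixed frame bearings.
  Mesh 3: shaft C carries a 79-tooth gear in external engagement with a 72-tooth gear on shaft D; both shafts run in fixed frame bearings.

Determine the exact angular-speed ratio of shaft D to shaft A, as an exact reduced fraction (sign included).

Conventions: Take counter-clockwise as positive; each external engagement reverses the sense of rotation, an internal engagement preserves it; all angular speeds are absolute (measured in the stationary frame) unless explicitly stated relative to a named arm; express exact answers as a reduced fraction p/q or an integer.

-23305/14256

class = fixed-axis compound train [3 meshes; 3 ratios multiply, 3 sense flips]
mesh 1 [59T→84T]: running ratio 59/84, sense −
mesh 2 [70T→33T]: running ratio 295/198, sense +
mesh 3 [79T→72T]: running ratio 23305/14256, sense −
ω_out/ω_in = -23305/14256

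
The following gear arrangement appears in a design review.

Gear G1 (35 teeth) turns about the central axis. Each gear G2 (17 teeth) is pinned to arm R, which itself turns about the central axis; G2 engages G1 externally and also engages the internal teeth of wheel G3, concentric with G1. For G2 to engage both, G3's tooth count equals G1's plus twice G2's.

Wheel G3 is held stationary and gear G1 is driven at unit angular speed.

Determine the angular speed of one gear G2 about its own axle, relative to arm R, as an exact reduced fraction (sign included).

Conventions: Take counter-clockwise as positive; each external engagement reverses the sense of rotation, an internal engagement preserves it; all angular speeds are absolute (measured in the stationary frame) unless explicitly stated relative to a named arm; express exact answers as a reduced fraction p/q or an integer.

recognized (axles ride arm R): planetary set, 35/17/69 teeth
ring teeth: 35 + 2·17 = 69
35(ω_sun−ω_arm) = −69(ω_ring−ω_arm),  ω_ring = 0, ω_sun = 1
35(1−ω_arm) = −69(0−ω_arm)  ⇒  104·ω_arm = 35  ⇒  ω_arm = 35/104
sun–planet mesh: 35·(1−35/104) = −17·(ω_p−ω_arm)  ⇒  ω_p−ω_arm = -2415/1768
exact speed ratio = -2415/1768

-2415/1768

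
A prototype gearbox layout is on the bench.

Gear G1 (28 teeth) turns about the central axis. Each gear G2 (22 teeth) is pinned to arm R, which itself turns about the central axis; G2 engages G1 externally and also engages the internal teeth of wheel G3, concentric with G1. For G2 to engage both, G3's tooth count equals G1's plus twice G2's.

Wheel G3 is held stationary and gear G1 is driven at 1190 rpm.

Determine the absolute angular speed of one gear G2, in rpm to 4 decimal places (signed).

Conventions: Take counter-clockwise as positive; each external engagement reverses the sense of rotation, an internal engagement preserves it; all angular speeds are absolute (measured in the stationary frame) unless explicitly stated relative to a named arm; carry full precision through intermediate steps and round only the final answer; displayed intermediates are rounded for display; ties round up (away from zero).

-757.2727 rpm

class = planetary set [G3 = 28+2·22 = 72; Willis about the carrier]
normalise by the input: solve with ω_sun = 1, then scale by 1190 rpm
ring teeth: 28 + 2·22 = 72
28(ω_sun−ω_arm) = −72(ω_ring−ω_arm),  ω_ring = 0, ω_sun = 1
28(1−ω_arm) = −72(0−ω_arm)  ⇒  100·ω_arm = 28  ⇒  ω_arm = 7/25
sun–planet mesh: 28·(1−7/25) = −22·(ω_p−ω_arm)  ⇒  ω_p−ω_arm = -252/275
ω_p = 7/25 − 252/275 = -7/11
scale: ω_p = -7/11 × 1190 rpm = -757.2727 rpm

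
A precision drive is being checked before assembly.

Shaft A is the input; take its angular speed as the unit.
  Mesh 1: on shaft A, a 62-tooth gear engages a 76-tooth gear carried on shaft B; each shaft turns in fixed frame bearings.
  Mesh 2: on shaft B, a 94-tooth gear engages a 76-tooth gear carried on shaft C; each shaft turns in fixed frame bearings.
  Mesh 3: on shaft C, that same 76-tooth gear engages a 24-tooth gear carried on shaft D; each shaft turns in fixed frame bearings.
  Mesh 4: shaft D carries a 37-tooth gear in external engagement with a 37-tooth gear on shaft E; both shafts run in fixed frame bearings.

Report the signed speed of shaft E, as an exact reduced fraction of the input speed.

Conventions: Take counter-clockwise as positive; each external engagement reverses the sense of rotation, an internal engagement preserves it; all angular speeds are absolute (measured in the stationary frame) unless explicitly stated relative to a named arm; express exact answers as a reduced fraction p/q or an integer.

1457/456

4-mesh fixed-axis compound train (all bearings frame-fixed)
mesh 1 [62T→76T]: |ω|/ω_in = 1×62/76 = 31/38, sense flips to −
mesh 2 [94T→76T]: |ω|/ω_in = (31/38)×94/76 = 1457/1444, sense flips to +
mesh 3 [76T→24T]: |ω|/ω_in = (1457/1444)×76/24 = 1457/456, sense flips to −
mesh 4 [37T→37T]: |ω|/ω_in = (1457/456)×37/37 = 1457/456, sense flips to +
signed output speed (× input speed) = 1457/456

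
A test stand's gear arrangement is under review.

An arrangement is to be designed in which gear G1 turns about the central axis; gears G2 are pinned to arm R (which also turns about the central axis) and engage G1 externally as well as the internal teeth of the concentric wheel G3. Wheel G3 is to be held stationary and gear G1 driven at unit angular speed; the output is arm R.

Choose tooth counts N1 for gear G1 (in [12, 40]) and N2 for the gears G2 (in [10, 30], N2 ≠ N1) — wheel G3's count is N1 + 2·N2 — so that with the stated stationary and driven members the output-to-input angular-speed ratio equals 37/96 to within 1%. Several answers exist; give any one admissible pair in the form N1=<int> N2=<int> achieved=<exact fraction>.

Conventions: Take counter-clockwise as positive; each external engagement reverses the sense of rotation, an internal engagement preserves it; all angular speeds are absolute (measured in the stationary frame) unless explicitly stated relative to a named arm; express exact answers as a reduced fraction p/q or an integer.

design class (target 37/96): planetary set
Willis with ω_ring = 0: ω_arm/ω_sun = N1/(N1+N3); set equal to 37/96  ⇒  N3/N1 = 1/(37/96) − 1 = 59/37
N3 = N1 + 2·N2  ⇒  N2/N1 = (N3/N1 − 1)/2 = (59/37 − 1)/2 = 11/37
smallest multiple with N1 ≥ 12 and N2 ≥ 10: k = 1  ⇒  N1 = 1·37 = 37, N2 = 1·11 = 11 (N1 ≤ 40, N2 ≤ 30, N2 ≠ N1 ✓), N3 = 37 + 2·11 = 59
check: N1/(N1+N3) with N1 = 37, N3 = 59 gives 37/96; |achieved − target| = 0 ≤ 37/9600 ✓

N1=37 N2=11 achieved=37/96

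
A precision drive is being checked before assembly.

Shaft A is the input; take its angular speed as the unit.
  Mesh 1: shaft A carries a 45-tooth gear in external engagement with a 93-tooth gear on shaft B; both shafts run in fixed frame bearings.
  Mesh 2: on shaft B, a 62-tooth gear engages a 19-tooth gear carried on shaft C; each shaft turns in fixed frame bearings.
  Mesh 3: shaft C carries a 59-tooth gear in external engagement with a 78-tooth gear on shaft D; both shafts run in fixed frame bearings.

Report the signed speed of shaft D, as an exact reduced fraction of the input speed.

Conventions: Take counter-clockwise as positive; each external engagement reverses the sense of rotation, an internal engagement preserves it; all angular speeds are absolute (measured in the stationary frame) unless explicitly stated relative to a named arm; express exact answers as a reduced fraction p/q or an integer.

-295/247

3-mesh fixed-axis compound train (all bearings frame-fixed)
mesh 1 [45T→93T]: |ω|/ω_in = 1×45/93 = 15/31, sense flips to −
mesh 2 [62T→19T]: |ω|/ω_in = (15/31)×62/19 = 30/19, sense flips to +
mesh 3 [59T→78T]: |ω|/ω_in = (30/19)×59/78 = 295/247, sense flips to −
signed output speed (× input speed) = -295/247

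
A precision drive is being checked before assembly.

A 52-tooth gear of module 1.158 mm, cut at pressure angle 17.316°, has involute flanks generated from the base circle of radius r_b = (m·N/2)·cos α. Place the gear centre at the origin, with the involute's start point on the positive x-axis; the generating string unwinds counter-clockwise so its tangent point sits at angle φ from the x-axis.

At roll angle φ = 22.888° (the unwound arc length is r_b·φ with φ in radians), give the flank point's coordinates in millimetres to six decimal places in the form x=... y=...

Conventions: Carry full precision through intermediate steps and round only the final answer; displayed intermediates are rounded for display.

topology: single-mesh involute geometry — m = 1.158, N = 52
pitch radius r_p = m·N/2 = 1.158·52/2 = 30.108000
base radius r_b = r_p·cos α = 30.108000·cos 17.316° = 28.743437
roll angle φ = 22.888° = 0.39947096 rad
x = r_b·(cos φ + φ·sin φ) = 30.946148
y = r_b·(sin φ − φ·cos φ) = 0.601073

x=30.946148 y=0.601073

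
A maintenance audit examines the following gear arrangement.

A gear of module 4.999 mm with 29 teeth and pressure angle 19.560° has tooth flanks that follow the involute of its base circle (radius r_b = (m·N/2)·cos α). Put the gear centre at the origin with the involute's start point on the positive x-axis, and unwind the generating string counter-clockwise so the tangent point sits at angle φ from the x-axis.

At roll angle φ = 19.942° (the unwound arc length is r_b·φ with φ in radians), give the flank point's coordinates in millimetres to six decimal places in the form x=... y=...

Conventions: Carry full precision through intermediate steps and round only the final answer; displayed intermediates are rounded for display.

x=72.315135 y=0.948382

topology: single-mesh involute geometry — m = 4.999, N = 29
pitch radius r_p = m·N/2 = 4.999·29/2 = 72.485500
base radius r_b = r_p·cos α = 72.485500·cos 19.560° = 68.302464
roll angle φ = 19.942° = 0.34805356 rad
x = r_b·(cos φ + φ·sin φ) = 72.315135
y = r_b·(sin φ − φ·cos φ) = 0.948382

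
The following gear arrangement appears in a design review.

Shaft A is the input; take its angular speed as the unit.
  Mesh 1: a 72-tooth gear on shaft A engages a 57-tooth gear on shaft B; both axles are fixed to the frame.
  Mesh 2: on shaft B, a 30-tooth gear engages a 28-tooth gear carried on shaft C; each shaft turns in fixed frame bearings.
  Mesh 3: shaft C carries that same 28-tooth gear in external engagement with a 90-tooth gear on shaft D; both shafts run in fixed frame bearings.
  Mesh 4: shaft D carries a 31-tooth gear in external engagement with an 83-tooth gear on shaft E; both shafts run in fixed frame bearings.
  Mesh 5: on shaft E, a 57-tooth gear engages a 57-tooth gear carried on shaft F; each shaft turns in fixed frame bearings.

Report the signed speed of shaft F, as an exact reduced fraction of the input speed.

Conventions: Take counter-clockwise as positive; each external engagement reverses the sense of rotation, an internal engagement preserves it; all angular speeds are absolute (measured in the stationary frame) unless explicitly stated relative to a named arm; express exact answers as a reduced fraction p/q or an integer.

5-mesh fixed-axis compound train (all bearings frame-fixed)
mesh 1 [72T→57T]: |ω|/ω_in = 1×72/57 = 24/19, sense flips to −
mesh 2 [30T→28T]: |ω|/ω_in = (24/19)×30/28 = 180/133, sense flips to +
mesh 3 [28T→90T]: |ω|/ω_in = (180/133)×28/90 = 8/19, sense flips to −
mesh 4 [31T→83T]: |ω|/ω_in = (8/19)×31/83 = 248/1577, sense flips to +
mesh 5 [57T→57T]: |ω|/ω_in = (248/1577)×57/57 = 248/1577, sense flips to −
signed output speed (× input speed) = -248/1577

-248/1577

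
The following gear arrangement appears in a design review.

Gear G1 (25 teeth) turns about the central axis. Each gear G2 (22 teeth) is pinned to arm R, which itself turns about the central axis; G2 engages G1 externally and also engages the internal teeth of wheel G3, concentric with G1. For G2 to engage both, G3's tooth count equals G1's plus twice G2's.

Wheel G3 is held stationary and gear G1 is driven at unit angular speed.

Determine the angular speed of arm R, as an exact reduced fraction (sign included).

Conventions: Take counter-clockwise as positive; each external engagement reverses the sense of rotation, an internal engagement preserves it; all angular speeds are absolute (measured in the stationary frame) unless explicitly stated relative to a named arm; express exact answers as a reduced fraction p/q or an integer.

25/94

class = planetary set [G3 = 25+2·22 = 69; Willis about the carrier]
ring teeth: 25 + 2·22 = 69
25(ω_sun−ω_arm) = −69(ω_ring−ω_arm),  ω_ring = 0, ω_sun = 1
25(1−ω_arm) = −69(0−ω_arm)  ⇒  94·ω_arm = 25  ⇒  ω_arm = 25/94
exact speed ratio = 25/94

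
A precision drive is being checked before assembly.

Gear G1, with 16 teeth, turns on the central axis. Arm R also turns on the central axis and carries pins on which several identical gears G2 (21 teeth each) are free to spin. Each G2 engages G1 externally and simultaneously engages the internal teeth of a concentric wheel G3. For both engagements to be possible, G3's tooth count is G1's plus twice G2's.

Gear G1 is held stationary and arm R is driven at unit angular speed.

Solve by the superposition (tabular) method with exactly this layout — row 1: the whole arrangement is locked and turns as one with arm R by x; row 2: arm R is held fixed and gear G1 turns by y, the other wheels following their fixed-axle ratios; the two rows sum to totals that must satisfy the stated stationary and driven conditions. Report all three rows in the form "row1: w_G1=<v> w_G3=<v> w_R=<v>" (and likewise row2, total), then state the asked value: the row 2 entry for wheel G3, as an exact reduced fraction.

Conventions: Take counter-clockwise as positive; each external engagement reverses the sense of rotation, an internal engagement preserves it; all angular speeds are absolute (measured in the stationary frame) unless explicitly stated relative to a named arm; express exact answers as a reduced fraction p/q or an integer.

recognized (axles ride arm R): planetary set, 16/21/58 teeth
row 1: whole set turns with the arm by x
superposition row 2 [arm held]: sun y, ring −(16/58)·y, arm 0
boundary: total ω_sun = x + y = 0 and total ω_arm = x = 1  ⇒  y = -1, x = 1
row 2 ring = −(16/58)·(-1) = 8/29
totals (row 1 + row 2): sun 1 + (-1) = 0, ring 1 + 8/29 = 37/29, arm 1 + 0 = 1
asked cell (row2, ring) = 8/29

row1: w_G1=1 w_G3=1 w_R=1
row2: w_G1=-1 w_G3=8/29 w_R=0
total: w_G1=0 w_G3=37/29 w_R=1
asked value: 8/29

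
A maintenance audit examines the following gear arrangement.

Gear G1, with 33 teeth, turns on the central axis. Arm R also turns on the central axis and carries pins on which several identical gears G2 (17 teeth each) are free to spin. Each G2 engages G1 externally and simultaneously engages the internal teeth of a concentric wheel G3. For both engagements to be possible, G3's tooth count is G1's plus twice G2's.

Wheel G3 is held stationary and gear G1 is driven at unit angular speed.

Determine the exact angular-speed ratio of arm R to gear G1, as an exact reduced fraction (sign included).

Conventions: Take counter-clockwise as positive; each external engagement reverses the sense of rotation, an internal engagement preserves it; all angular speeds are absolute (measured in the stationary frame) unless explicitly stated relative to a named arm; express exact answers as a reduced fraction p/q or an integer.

33/100

class = planetary set [G3 = 33+2·17 = 67; Willis about the carrier]
ring teeth: 33 + 2·17 = 67
33(ω_sun−ω_arm) = −67(ω_ring−ω_arm),  ω_ring = 0, ω_sun = 1
33(1−ω_arm) = −67(0−ω_arm)  ⇒  100·ω_arm = 33  ⇒  ω_arm = 33/100
ω_out/ω_in = 33/100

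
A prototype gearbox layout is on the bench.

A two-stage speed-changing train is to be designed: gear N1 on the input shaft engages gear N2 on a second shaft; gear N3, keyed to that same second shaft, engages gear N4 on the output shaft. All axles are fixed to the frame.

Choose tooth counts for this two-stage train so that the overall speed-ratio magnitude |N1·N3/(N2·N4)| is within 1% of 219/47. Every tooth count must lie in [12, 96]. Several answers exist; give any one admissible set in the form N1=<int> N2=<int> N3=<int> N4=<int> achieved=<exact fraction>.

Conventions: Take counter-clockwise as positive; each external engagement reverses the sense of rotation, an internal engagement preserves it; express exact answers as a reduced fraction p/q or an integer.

N1=36 N2=12 N3=73 N4=47 achieved=219/47

class = fixed-axis compound train [2-stage, 219/47 wanted]
target = 219/47 in lowest terms: an exact hit needs N1·N3 = k·219 and N2·N4 = k·47 for one integer k, every count in [12, 96]; additionally prefer no 1:1 stage (N1 ≠ N2, N3 ≠ N4)
k = 1…11: no 1:1-free in-range split of k·219 and k·47 into factor pairs; take k = 12
k = 12: N1·N3 = 2628 = 36·73, N2·N4 = 564 = 12·47
achieved = 36·73/(12·47) = 219/47; |achieved − target| = 0 ≤ 219/4700 ✓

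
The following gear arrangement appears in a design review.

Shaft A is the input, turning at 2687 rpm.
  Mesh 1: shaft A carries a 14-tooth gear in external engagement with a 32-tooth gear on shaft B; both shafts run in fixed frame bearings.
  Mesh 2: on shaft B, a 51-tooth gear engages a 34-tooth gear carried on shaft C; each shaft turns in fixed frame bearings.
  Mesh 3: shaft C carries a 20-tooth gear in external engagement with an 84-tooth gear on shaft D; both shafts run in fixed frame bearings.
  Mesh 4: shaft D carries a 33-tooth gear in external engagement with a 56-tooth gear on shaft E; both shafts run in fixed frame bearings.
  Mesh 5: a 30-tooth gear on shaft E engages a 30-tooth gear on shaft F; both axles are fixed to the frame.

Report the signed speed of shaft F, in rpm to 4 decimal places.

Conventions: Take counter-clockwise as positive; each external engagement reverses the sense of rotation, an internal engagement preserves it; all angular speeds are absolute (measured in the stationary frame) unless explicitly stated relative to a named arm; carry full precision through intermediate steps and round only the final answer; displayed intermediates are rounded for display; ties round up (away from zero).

-247.4079 rpm

recognized (6 fixed axles, 5 meshes): fixed-axis compound train
mesh 1 [14T→32T]: ω = 2687.0000×14/32 = 1175.5625 rpm, sense flips to −
mesh 2 [51T→34T]: ω = 1175.5625×51/34 = 1763.3438 rpm, sense flips to +
mesh 3 [20T→84T]: ω = 1763.3438×20/84 = 419.8438 rpm, sense flips to −
mesh 4 [33T→56T]: ω = 419.8438×33/56 = 247.4079 rpm, sense flips to +
mesh 5 [30T→30T]: ω = 247.4079×30/30 = 247.4079 rpm, sense flips to −
signed output speed = -247.4079 rpm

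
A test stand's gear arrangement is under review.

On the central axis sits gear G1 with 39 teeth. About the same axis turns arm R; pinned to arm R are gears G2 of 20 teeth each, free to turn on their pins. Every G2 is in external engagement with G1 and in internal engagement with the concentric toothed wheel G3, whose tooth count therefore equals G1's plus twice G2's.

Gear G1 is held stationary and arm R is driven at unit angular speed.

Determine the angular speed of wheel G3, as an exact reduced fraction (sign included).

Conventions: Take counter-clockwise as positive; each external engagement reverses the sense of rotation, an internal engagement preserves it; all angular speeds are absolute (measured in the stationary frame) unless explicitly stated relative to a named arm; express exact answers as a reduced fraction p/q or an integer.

118/79

planetary set (39T centre, 20T on arm, 79T internal) — Willis relation
ring teeth: 39 + 2·20 = 79
39(ω_sun−ω_arm) = −79(ω_ring−ω_arm),  ω_sun = 0, ω_arm = 1
ω_ring = 1 − (39/79)(0−1) = 118/79
exact speed ratio = 118/79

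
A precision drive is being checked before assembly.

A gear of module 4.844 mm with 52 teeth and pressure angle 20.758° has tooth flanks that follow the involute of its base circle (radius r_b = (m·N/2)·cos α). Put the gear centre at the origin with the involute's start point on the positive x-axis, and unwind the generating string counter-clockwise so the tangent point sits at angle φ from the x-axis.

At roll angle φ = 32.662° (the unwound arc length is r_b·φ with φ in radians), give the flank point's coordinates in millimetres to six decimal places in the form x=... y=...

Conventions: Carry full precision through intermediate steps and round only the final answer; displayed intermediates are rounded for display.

class = single-mesh tooth geometry [base-circle involute, m = 4.844, 52T]
pitch radius r_p = m·N/2 = 4.844·52/2 = 125.944000
base radius r_b = r_p·cos α = 125.944000·cos 20.758° = 117.768437
roll angle φ = 32.662° = 0.57005944 rad
x = r_b·(cos φ + φ·sin φ) = 135.377147
y = r_b·(sin φ − φ·cos φ) = 7.038640

x=135.377147 y=7.038640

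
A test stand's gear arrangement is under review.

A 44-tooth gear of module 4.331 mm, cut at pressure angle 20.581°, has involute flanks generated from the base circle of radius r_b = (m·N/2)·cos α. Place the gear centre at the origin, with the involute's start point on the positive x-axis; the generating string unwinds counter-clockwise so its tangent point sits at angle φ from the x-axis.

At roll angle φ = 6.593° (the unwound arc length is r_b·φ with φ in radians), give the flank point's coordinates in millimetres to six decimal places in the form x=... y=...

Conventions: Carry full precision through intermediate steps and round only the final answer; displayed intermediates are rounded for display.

recognized (one wheel, involute flank): single-mesh tooth geometry, m = 4.331, N = 44
pitch radius r_p = m·N/2 = 4.331·44/2 = 95.282000
base radius r_b = r_p·cos α = 95.282000·cos 20.581° = 89.200737
roll angle φ = 6.593° = 0.11506956 rad
x = r_b·(cos φ + φ·sin φ) = 89.789337
y = r_b·(sin φ − φ·cos φ) = 0.045243

x=89.789337 y=0.045243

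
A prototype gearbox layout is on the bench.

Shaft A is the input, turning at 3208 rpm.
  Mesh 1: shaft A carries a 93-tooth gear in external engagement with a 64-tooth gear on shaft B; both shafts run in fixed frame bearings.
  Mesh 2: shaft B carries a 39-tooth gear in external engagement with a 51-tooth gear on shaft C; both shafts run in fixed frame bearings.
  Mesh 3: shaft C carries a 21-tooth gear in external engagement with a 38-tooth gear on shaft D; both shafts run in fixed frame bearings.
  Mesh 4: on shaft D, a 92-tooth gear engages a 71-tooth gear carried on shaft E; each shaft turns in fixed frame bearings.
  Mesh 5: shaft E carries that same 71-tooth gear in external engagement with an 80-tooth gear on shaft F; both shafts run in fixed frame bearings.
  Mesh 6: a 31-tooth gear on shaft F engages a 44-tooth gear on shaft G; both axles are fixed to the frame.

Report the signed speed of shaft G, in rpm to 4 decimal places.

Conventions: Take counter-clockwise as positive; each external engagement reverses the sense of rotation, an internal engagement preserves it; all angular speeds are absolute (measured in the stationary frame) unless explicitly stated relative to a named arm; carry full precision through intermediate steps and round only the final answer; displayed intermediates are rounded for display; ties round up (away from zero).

recognized (7 fixed axles, 6 meshes): fixed-axis compound train
mesh 1 [93T→64T]: ω = 3208.0000×93/64 = 4661.6250 rpm, sense flips to −
mesh 2 [39T→51T]: ω = 4661.6250×39/51 = 3564.7721 rpm, sense flips to +
mesh 3 [21T→38T]: ω = 3564.7721×21/38 = 1970.0056 rpm, sense flips to −
mesh 4 [92T→71T]: ω = 1970.0056×92/71 = 2552.6833 rpm, sense flips to +
mesh 5 [71T→80T]: ω = 2552.6833×71/80 = 2265.5065 rpm, sense flips to −
mesh 6 [31T→44T]: ω = 2265.5065×31/44 = 1596.1523 rpm, sense flips to +
signed output speed = +1596.1523 rpm

+1596.1523 rpm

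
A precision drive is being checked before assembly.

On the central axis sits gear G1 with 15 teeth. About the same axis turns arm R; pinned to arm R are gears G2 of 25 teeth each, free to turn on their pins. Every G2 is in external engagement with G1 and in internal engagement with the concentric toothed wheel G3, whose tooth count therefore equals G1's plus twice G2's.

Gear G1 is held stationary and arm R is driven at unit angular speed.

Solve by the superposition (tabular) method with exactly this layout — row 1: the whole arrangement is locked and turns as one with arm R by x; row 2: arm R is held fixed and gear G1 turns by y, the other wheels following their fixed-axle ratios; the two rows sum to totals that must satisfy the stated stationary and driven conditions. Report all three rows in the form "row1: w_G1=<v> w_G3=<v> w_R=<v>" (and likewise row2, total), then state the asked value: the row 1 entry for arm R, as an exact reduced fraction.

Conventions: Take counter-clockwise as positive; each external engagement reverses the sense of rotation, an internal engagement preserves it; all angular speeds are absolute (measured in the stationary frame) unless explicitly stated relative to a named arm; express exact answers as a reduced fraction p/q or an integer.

row1: w_G1=1 w_G3=1 w_R=1
row2: w_G1=-1 w_G3=3/13 w_R=0
total: w_G1=0 w_G3=16/13 w_R=1
asked value: 1

planetary set (15T centre, 25T on arm, 65T internal) — Willis relation
row 1 (train locked, turned with arm): all members turn x
row 2: sun turns y, ring = −(15/65)·y, arm 0
boundary: total ω_sun = x + y = 0 and total ω_arm = x = 1  ⇒  y = -1, x = 1
row 2 ring = −(15/65)·(-1) = 3/13
totals (row 1 + row 2): sun 1 + (-1) = 0, ring 1 + 3/13 = 16/13, arm 1 + 0 = 1
asked cell (row1, arm) = 1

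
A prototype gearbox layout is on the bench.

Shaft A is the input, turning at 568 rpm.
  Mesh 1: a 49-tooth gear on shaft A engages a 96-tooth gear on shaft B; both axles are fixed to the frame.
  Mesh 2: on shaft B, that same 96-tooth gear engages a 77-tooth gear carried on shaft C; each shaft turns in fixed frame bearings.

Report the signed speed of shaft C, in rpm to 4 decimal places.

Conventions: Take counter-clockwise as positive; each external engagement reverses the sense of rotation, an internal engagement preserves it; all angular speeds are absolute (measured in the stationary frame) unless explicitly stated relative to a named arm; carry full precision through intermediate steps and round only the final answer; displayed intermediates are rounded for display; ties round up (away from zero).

+361.4545 rpm

recognized (3 fixed axles, 2 meshes): fixed-axis compound train
mesh 1 [49T→96T]: ω = 568.0000×49/96 = 289.9167 rpm, sense flips to −
mesh 2 [96T→77T]: ω = 289.9167×96/77 = 361.4545 rpm, sense flips to +
signed output speed = +361.4545 rpm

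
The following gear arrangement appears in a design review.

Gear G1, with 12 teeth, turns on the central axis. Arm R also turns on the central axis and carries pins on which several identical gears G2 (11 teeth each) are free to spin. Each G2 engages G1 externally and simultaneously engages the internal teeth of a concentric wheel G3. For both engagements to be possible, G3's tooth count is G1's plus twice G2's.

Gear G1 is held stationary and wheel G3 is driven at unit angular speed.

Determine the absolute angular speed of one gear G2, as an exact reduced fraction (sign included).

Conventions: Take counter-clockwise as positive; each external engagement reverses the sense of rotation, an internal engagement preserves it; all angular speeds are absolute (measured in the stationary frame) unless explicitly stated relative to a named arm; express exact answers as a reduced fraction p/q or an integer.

17/11

planetary set (12T centre, 11T on arm, 34T internal) — Willis relation
ring teeth: 12 + 2·11 = 34
12(ω_sun−ω_arm) = −34(ω_ring−ω_arm),  ω_sun = 0, ω_ring = 1
12(0−ω_arm) = −34(1−ω_arm)  ⇒  46·ω_arm = 34  ⇒  ω_arm = 17/23
sun–planet mesh: 12·(0−17/23) = −11·(ω_p−ω_arm)  ⇒  ω_p−ω_arm = 204/253
ω_p = 17/23 + 204/253 = 17/11
exact speed ratio = 17/11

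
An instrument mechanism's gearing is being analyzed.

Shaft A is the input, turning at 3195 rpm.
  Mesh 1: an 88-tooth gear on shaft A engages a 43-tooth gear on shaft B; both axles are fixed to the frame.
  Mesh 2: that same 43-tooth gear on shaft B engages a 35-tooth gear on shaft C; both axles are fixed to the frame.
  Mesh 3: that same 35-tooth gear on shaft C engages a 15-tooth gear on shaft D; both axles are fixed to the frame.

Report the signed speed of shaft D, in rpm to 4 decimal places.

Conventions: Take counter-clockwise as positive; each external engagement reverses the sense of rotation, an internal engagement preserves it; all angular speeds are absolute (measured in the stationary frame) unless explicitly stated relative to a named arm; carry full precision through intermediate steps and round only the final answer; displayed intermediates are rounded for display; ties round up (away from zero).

-18744.0000 rpm

topology: fixed-axis compound train — 3 meshes, A→D
mesh 1 [88T→43T]: ω = 3195.0000×88/43 = 6538.6047 rpm, sense flips to −
mesh 2 [43T→35T]: ω = 6538.6047×43/35 = 8033.1429 rpm, sense flips to +
mesh 3 [35T→15T]: ω = 8033.1429×35/15 = 18744.0000 rpm, sense flips to −
signed output speed = -18744.0000 rpm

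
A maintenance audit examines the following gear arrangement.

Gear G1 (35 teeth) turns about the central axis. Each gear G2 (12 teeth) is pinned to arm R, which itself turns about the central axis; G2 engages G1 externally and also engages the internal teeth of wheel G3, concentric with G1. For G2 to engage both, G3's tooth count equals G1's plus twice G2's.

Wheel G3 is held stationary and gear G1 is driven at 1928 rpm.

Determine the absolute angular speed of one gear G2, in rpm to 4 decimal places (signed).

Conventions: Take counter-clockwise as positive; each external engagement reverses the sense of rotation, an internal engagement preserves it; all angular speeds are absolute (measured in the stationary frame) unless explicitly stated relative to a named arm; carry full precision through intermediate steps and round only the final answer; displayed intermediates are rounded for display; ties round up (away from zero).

-2811.6667 rpm

class = planetary set [G3 = 35+2·12 = 59; Willis about the carrier]
normalise by the input: solve with ω_sun = 1, then scale by 1928 rpm
ring teeth: 35 + 2·12 = 59
35(ω_sun−ω_arm) = −59(ω_ring−ω_arm),  ω_ring = 0, ω_sun = 1
35(1−ω_arm) = −59(0−ω_arm)  ⇒  94·ω_arm = 35  ⇒  ω_arm = 35/94
sun–planet mesh: 35·(1−35/94) = −12·(ω_p−ω_arm)  ⇒  ω_p−ω_arm = -2065/1128
ω_p = 35/94 − 2065/1128 = -35/24
scale: ω_p = -35/24 × 1928 rpm = -2811.6667 rpm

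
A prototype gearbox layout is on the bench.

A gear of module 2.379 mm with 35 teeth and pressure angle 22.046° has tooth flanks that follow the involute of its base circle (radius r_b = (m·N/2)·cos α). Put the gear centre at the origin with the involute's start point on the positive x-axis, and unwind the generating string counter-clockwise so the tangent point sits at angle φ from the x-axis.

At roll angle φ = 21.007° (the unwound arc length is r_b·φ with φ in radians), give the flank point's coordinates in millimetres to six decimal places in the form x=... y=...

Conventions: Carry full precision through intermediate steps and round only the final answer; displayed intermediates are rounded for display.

topology: single-mesh involute geometry — m = 2.379, N = 35
pitch radius r_p = m·N/2 = 2.379·35/2 = 41.632500
base radius r_b = r_p·cos α = 41.632500·cos 22.046° = 38.588448
roll angle φ = 21.007° = 0.36664132 rad
x = r_b·(cos φ + φ·sin φ) = 41.095576
y = r_b·(sin φ − φ·cos φ) = 0.625476

x=41.095576 y=0.625476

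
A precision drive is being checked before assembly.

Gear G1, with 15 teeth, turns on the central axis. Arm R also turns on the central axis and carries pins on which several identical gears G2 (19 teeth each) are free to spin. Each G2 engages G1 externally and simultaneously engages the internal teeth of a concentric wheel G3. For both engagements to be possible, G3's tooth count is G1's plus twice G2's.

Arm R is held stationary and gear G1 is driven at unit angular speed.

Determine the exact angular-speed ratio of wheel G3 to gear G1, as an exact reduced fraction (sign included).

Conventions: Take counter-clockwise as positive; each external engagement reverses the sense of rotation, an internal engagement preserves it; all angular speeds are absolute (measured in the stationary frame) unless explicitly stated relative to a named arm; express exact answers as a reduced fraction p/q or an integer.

-15/53

recognized (axles ride arm R): planetary set, 15/19/53 teeth
ring teeth: 15 + 2·19 = 53
15(ω_sun−ω_arm) = −53(ω_ring−ω_arm),  ω_arm = 0, ω_sun = 1
ω_ring = 0 − (15/53)(1−0) = -15/53
ω_out/ω_in = -15/53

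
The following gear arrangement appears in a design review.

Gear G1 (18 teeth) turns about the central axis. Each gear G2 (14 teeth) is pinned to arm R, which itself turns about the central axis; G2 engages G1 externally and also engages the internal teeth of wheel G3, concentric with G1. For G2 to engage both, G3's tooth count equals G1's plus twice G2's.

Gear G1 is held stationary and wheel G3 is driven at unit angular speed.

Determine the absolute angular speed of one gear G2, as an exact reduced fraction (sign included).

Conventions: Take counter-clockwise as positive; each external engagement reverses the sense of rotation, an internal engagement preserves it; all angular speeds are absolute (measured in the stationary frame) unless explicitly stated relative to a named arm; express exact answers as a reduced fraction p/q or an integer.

class = planetary set [G3 = 18+2·14 = 46; Willis about the carrier]
ring teeth: 18 + 2·14 = 46
18(ω_sun−ω_arm) = −46(ω_ring−ω_arm),  ω_sun = 0, ω_ring = 1
18(0−ω_arm) = −46(1−ω_arm)  ⇒  64·ω_arm = 46  ⇒  ω_arm = 23/32
sun–planet mesh: 18·(0−23/32) = −14·(ω_p−ω_arm)  ⇒  ω_p−ω_arm = 207/224
ω_p = 23/32 + 207/224 = 23/14
exact speed ratio = 23/14

23/14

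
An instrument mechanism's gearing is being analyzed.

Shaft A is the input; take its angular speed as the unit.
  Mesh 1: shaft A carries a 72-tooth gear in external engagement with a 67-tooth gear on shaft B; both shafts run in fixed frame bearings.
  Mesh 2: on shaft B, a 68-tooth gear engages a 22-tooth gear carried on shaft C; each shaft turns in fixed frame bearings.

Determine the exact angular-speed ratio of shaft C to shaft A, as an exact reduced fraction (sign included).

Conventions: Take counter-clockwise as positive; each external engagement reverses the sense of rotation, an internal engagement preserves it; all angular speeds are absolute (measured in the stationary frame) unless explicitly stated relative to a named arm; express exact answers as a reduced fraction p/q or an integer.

2448/737

class = fixed-axis compound train [2 meshes; 2 ratios multiply, 2 sense flips]
mesh 1 [72T→67T]: running ratio 72/67, sense −
mesh 2 [68T→22T]: running ratio 2448/737, sense +
ω_out/ω_in = 2448/737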